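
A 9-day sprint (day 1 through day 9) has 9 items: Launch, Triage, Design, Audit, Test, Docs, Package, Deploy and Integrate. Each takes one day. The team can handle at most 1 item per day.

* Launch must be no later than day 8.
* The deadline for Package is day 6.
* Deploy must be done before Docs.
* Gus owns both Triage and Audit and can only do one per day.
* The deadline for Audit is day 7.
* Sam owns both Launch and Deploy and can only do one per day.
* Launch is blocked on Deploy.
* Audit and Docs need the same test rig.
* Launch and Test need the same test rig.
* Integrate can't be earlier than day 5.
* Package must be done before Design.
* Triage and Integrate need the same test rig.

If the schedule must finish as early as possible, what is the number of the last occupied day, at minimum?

The precedence chain requires at least 2 distinct days.
With at most 1 per day and 9 tasks, at least 9 days are needed.
Integrate can't be placed before day 5, so the schedule must run through at least day 5.
9 works (last occupied day: day 9): for example Audit in day 2, Deploy in day 3, Test in day 9, Integrate in day 5, Launch in day 4, Design in day 6, Package in day 1, Docs in day 7, Triage in day 8.

9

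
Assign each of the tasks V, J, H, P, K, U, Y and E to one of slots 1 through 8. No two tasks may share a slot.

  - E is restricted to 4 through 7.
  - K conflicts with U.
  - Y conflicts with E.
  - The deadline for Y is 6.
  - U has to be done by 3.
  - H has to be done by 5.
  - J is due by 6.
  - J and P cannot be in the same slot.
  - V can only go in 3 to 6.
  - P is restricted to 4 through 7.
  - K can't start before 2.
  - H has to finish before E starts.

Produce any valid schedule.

J=5, V=3, E=4, Y=6, K=8, P=7, U=1, H=2

Checking: H(2) before E(4); J(5) != P(7); K(8) != U(1); Y(6) != E(4); E=4 in [4,7]; P=7 in [4,7]; K=8 in [2,8]; U=1 in [1,3]; V=3 in [3,6]; Y=6 in [1,6]; H=2 in [1,5]; J=5 in [1,6]; max 1 per slot (cap 1).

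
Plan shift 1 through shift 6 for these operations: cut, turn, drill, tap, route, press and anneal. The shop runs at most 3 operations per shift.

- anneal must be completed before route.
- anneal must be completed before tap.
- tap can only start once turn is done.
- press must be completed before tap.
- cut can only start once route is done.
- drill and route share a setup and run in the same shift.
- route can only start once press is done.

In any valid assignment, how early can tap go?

shift 2

Precedence pushes tap to at least shift 2.
tap at shift 2 is achievable: turn -> shift 1, route -> shift 2, anneal -> shift 1, tap -> shift 2, drill -> shift 2, press -> shift 1, cut -> shift 3.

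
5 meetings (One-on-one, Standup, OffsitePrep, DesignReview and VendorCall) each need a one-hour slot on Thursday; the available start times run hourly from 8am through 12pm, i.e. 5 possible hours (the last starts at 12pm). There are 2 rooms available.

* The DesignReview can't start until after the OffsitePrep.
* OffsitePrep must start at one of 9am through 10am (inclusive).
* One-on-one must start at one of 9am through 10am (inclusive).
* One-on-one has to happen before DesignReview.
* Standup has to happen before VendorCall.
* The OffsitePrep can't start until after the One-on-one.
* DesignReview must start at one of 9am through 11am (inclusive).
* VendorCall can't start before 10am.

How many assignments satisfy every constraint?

9

Splitting on Standup: it can be 8am (3), 9am (3), 10am (2), 11am (1). Listing each branch's schedules as (One-on-one, OffsitePrep, DesignReview, VendorCall):
Standup=8am: (9am,10am,11am,10am) (9am,10am,11am,11am) (9am,10am,11am,12pm) — 3.
Standup=9am: (9am,10am,11am,10am) (9am,10am,11am,11am) (9am,10am,11am,12pm) — 3.
Standup=10am: (9am,10am,11am,11am) (9am,10am,11am,12pm) — 2.
Standup=11am: (9am,10am,11am,12pm) — 1.
Summing: 3 + 3 + 2 + 1 = 9.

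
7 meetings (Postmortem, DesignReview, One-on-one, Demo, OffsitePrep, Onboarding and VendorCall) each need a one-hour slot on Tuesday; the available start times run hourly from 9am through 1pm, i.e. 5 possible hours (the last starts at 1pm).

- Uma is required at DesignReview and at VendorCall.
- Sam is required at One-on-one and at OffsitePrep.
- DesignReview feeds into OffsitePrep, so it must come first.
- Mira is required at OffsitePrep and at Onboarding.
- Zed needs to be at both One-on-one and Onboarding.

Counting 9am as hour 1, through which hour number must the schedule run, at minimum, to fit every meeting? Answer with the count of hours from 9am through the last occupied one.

The precedence chain requires at least 2 distinct hours.
Could 2 hours be enough, i.e. nothing placed later than 10am? No: OffsitePrep must come after DesignReview (at 9am or later) → {10am}; One-on-one can't share with OffsitePrep (10am) → {9am}; Onboarding can't share with OffsitePrep (10am) → {9am}; Onboarding can't share with One-on-one (9am) → nothing is left.
So 2 hours is not enough.
3 works (last occupied hour: 11am): for example DesignReview -> 9am; One-on-one -> 9am; Postmortem -> 9am; Demo -> 9am; OffsitePrep -> 10am; VendorCall -> 10am; Onboarding -> 11am.

3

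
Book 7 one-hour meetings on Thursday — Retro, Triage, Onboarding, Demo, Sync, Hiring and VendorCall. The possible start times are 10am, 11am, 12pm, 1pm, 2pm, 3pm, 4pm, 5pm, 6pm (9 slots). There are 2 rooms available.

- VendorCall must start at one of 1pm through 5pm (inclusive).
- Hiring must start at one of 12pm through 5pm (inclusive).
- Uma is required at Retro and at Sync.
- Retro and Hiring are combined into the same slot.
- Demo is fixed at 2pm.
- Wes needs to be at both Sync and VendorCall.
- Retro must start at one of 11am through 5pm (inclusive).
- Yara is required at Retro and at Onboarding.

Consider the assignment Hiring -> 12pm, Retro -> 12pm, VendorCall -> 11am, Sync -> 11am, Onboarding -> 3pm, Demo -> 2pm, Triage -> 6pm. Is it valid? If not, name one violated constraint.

No. VendorCall must start at one of 1pm through 5pm (inclusive) is not satisfied.

Hiring must start at one of 12pm through 5pm (inclusive) — holds.
Retro and Hiring are combined into the same slot — holds.
Retro must start at one of 11am through 5pm (inclusive) — holds.
VendorCall must start at one of 1pm through 5pm (inclusive) — violated.
Uma is required at Retro and at Sync — holds.
Yara is required at Retro and at Onboarding — holds.
There are 2 rooms available — holds.
Wes needs to be at both Sync and VendorCall — violated.
Demo is fixed at 2pm — holds.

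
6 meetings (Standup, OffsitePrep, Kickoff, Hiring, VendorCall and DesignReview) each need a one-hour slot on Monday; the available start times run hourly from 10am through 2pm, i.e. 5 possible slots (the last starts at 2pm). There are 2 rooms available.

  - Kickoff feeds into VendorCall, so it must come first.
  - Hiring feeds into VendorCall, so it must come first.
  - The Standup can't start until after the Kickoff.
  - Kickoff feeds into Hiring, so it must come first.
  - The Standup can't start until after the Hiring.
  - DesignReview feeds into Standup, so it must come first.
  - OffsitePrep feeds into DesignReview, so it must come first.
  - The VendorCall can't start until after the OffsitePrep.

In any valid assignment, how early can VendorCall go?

12pm

Precedence pushes VendorCall to at least 12pm.
VendorCall at 12pm is achievable: Standup in 12pm; OffsitePrep in 10am; DesignReview in 11am; VendorCall in 12pm; Hiring in 11am; Kickoff in 10am.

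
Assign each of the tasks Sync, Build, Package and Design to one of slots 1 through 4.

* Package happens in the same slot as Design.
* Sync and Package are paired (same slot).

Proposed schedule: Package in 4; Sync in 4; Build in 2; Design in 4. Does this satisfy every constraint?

Package happens in the same slot as Design — holds.
Sync and Package are paired (same slot) — holds.

Yes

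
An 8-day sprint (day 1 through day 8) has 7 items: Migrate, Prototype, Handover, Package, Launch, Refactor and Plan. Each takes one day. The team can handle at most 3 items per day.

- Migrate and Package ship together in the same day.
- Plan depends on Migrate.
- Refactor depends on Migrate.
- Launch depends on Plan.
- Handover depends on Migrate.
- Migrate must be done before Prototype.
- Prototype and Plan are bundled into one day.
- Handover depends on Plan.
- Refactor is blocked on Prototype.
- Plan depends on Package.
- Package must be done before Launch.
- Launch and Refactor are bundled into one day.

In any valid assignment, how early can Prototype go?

Precedence pushes Prototype to at least day 2; downstream work caps Prototype at day 7.
Prototype at day 2 is achievable: Launch in day 3; Migrate in day 1; Package in day 1; Refactor in day 3; Plan in day 2; Prototype in day 2; Handover in day 3.

day 2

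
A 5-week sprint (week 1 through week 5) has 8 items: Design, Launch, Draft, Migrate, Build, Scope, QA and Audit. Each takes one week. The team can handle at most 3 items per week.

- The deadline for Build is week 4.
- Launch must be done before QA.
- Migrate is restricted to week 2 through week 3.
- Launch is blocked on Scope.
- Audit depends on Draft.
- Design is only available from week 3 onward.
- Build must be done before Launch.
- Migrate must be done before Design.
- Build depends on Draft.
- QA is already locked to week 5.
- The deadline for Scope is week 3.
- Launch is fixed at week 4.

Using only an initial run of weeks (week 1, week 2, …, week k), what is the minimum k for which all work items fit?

5 weeks

The precedence chain requires at least 4 distinct weeks.
With at most 3 per week and 8 work items, at least 3 weeks are needed.
QA can't be placed before week 5, so the schedule must run through at least week 5.
5 works (last occupied week: week 5): for example QA in week 5, Design in week 3, Launch in week 4, Audit in week 2, Migrate in week 2, Build in week 2, Draft in week 1, Scope in week 1.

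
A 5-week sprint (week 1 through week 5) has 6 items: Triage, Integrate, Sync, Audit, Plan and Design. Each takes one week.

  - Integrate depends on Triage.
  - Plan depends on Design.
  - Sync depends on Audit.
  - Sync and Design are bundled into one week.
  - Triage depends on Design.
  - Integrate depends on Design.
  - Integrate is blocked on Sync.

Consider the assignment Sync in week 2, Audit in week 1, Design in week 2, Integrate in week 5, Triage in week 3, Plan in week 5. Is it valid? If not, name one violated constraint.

Plan depends on Design — holds.
Sync and Design are bundled into one week — holds.
Sync depends on Audit — holds.
Integrate depends on Design — holds.
Integrate depends on Triage — holds.
Triage depends on Design — holds.
Integrate is blocked on Sync — holds.

Yes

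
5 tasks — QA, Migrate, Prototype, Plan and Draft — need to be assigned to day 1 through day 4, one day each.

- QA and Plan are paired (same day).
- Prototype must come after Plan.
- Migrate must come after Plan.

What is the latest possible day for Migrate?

day 4

Precedence pushes Migrate to at least day 2.
Migrate at day 4 is achievable: Draft=day 1, QA=day 1, Plan=day 1, Migrate=day 4, Prototype=day 2.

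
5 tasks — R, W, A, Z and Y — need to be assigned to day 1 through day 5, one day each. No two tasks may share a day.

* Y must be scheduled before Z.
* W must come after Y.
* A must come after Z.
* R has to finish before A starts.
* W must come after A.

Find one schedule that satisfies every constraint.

R in day 3, W in day 5, Z in day 2, A in day 4, Y in day 1

Checking: Y(day 1) before Z(day 2); R(day 3) before A(day 4); A(day 4) before W(day 5); Y(day 1) before W(day 5); Z(day 2) before A(day 4); max 1 per day (cap 1).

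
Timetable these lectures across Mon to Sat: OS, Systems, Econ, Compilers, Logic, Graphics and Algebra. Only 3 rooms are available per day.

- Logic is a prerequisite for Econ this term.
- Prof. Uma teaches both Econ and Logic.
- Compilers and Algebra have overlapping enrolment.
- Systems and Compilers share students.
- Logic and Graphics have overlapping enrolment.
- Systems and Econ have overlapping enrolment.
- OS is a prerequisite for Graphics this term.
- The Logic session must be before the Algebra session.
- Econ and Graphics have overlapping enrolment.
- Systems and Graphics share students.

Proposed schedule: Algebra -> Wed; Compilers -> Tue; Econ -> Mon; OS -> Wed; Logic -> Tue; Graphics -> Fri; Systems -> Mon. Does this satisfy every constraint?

No. Logic is a prerequisite for Econ this term is not satisfied.

Compilers and Algebra have overlapping enrolment — holds.
Systems and Graphics share students — holds.
Prof. Uma teaches both Econ and Logic — holds.
Systems and Econ have overlapping enrolment — violated.
Systems and Compilers share students — holds.
Econ and Graphics have overlapping enrolment — holds.
OS is a prerequisite for Graphics this term — holds.
Logic is a prerequisite for Econ this term — violated.
Logic and Graphics have overlapping enrolment — holds.
The Logic session must be before the Algebra session — holds.
Only 3 rooms are available per day — holds.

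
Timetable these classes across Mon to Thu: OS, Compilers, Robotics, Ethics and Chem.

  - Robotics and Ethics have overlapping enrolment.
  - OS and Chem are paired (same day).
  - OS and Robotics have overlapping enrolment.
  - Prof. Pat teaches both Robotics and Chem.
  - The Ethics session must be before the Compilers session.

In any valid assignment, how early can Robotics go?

Mon

Robotics at Mon is achievable: Compilers=Wed, OS=Tue, Ethics=Tue, Robotics=Mon, Chem=Tue.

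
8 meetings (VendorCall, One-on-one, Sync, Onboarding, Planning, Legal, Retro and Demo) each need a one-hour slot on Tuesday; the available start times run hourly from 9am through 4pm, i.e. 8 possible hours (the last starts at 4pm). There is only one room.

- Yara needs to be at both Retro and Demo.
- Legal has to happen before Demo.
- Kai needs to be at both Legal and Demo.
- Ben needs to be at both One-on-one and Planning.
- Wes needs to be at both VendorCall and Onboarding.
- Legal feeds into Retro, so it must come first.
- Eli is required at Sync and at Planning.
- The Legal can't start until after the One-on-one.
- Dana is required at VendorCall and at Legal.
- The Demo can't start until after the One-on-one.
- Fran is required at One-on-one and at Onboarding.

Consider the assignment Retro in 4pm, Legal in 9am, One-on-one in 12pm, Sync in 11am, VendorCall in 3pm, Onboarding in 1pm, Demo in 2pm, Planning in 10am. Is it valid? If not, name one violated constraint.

No. The Legal can't start until after the One-on-one is not satisfied.

Legal has to happen before Demo — holds.
Wes needs to be at both VendorCall and Onboarding — holds.
Eli is required at Sync and at Planning — holds.
The Legal can't start until after the One-on-one — violated.
Fran is required at One-on-one and at Onboarding — holds.
Kai needs to be at both Legal and Demo — holds.
The Demo can't start until after the One-on-one — holds.
Ben needs to be at both One-on-one and Planning — holds.
Yara needs to be at both Retro and Demo — holds.
Dana is required at VendorCall and at Legal — holds.
There is only one room — holds.
Legal feeds into Retro, so it must come first — holds.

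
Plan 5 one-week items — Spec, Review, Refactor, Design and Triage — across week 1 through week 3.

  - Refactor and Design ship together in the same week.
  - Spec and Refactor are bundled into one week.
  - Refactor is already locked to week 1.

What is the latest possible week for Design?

week 1

Design must be in the same week as Refactor, which can't be after week 1, so Design is at most week 1.
Design at week 1 is achievable: Design=week 1, Review=week 1, Refactor=week 1, Triage=week 1, Spec=week 1.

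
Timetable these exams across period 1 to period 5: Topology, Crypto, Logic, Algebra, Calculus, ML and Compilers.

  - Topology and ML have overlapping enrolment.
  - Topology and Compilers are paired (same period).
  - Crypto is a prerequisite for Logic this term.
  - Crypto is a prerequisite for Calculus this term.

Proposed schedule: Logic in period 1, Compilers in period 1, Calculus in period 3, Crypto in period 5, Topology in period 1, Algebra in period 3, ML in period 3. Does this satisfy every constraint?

Crypto is a prerequisite for Logic this term — violated.
Topology and ML have overlapping enrolment — holds.
Crypto is a prerequisite for Calculus this term — violated.
Topology and Compilers are paired (same period) — holds.

No — it violates: Crypto is a prerequisite for Logic this term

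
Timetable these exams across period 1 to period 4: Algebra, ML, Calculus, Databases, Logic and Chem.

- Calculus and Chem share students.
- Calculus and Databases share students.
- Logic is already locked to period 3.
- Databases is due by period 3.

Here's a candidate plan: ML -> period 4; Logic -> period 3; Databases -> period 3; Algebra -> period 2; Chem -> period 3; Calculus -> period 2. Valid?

Calculus and Chem share students — holds.
Databases is due by period 3 — holds.
Calculus and Databases share students — holds.
Logic is already locked to period 3 — holds.

Yes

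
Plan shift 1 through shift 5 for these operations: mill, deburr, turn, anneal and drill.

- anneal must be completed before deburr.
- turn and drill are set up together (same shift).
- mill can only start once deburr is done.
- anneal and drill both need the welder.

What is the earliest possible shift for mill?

Precedence pushes mill to at least shift 3.
mill at shift 3 is achievable: drill -> shift 2, deburr -> shift 2, anneal -> shift 1, mill -> shift 3, turn -> shift 2.

shift 3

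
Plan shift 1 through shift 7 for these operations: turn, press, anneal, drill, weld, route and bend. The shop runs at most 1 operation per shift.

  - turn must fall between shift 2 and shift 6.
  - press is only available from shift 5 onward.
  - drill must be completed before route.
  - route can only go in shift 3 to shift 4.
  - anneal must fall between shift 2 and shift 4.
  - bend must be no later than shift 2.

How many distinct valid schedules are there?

Splitting on turn: it can be shift 5 (10), shift 6 (10). Listing each branch's schedules as (press, anneal, drill, weld, route, bend) by shift number:
turn=shift 5: (6,2,3,7,4,1) (6,3,1,7,4,2) (6,3,2,7,4,1) (6,4,1,7,3,2) (6,4,2,7,3,1) (7,2,3,6,4,1) (7,3,1,6,4,2) (7,3,2,6,4,1) (7,4,1,6,3,2) (7,4,2,6,3,1) — 10.
turn=shift 6: (5,2,3,7,4,1) (5,3,1,7,4,2) (5,3,2,7,4,1) (5,4,1,7,3,2) (5,4,2,7,3,1) (7,2,3,5,4,1) (7,3,1,5,4,2) (7,3,2,5,4,1) (7,4,1,5,3,2) (7,4,2,5,3,1) — 10.
Summing: 10 + 10 = 20.

20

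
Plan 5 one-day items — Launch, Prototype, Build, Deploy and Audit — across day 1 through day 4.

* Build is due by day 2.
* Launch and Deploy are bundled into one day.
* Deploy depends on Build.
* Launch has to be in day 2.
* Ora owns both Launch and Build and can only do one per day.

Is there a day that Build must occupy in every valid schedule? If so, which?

day 1

Build's window is day 1–day 2.
Launch is fixed at day 2, and Build can't share a day with Launch.
So Build must be day 1.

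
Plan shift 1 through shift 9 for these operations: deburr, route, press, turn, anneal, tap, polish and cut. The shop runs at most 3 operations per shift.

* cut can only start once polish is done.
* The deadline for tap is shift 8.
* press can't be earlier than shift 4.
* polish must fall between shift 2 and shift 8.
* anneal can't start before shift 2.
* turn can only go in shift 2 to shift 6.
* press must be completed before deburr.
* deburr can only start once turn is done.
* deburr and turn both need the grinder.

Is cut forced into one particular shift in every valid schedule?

cut can be shift 3 (e.g. deburr=shift 5; cut=shift 3; press=shift 4; polish=shift 2; turn=shift 2; anneal=shift 2; tap=shift 1; route=shift 1) or shift 4 (e.g. anneal in shift 2; polish in shift 2; tap in shift 1; turn in shift 2; press in shift 4; deburr in shift 5; cut in shift 4; route in shift 1).

No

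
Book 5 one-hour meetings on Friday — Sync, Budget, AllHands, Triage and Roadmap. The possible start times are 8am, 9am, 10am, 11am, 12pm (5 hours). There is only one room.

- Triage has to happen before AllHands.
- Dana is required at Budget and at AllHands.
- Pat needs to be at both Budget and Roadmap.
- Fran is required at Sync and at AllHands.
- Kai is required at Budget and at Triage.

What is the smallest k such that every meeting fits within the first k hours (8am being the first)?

5

The precedence chain requires at least 2 distinct hours.
With at most 1 per hour and 5 meetings, at least 5 hours are needed.
5 works (last occupied hour: 12pm): for example AllHands in 9am; Triage in 8am; Sync in 10am; Roadmap in 12pm; Budget in 11am.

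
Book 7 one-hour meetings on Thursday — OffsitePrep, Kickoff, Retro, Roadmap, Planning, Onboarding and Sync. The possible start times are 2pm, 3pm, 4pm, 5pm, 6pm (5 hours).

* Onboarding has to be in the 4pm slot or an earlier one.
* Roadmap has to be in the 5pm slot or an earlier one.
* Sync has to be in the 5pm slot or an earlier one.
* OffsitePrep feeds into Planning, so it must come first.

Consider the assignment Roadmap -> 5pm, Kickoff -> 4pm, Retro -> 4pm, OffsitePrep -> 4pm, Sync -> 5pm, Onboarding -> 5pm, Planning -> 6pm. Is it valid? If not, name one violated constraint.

Roadmap has to be in the 5pm slot or an earlier one — holds.
Sync has to be in the 5pm slot or an earlier one — holds.
Onboarding has to be in the 4pm slot or an earlier one — violated.
OffsitePrep feeds into Planning, so it must come first — holds.

Invalid. Onboarding has to be in the 4pm slot or an earlier one.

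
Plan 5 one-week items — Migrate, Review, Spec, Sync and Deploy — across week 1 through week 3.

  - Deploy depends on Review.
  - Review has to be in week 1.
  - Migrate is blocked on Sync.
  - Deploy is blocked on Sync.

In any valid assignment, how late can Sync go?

Downstream work caps Sync at week 2.
Sync at week 2 is achievable: Deploy=week 3, Sync=week 2, Migrate=week 3, Review=week 1, Spec=week 1.

week 2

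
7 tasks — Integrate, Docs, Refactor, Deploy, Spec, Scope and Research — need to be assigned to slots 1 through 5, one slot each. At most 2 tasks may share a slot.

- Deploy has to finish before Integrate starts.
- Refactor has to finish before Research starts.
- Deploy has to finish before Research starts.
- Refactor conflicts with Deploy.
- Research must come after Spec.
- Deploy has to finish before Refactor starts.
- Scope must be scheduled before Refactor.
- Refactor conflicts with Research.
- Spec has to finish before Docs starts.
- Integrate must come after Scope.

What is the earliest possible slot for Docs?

Precedence pushes Docs to at least 2.
Docs at 2 is achievable: Scope in 2, Docs in 2, Spec in 1, Refactor in 3, Deploy in 1, Integrate in 3, Research in 4.

2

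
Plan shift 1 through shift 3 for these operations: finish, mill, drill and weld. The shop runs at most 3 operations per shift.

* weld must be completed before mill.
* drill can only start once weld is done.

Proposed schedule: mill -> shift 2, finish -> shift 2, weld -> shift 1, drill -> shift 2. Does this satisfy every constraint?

drill can only start once weld is done — holds.
The shop runs at most 3 operations per shift — holds.
weld must be completed before mill — holds.

Yes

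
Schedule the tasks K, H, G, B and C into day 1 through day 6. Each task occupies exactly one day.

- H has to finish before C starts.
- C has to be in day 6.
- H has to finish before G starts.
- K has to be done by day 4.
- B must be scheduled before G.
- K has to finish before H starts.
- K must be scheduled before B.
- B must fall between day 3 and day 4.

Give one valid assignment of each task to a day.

G in day 4; B in day 3; H in day 2; K in day 1; C in day 6

Checking: H(day 2) before C(day 6); B(day 3) before G(day 4); K(day 1) before H(day 2); K(day 1) before B(day 3); H(day 2) before G(day 4); B=day 3 in [day 3,day 4]; K=day 1 in [day 1,day 4]; C=day 6 in [day 6,day 6].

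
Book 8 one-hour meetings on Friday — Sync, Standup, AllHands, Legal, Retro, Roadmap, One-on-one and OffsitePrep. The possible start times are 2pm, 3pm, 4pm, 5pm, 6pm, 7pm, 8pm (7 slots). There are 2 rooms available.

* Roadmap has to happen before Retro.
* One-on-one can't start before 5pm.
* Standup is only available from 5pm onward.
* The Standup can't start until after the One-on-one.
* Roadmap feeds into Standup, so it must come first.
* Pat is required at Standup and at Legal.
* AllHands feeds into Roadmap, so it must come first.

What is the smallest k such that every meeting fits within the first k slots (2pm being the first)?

The precedence chain requires at least 3 distinct slots.
With at most 2 per slot and 8 meetings, at least 4 slots are needed.
Propagating the time windows through the other constraints, Standup can't land before 6pm — that is slot 5 counting from 2pm — so the schedule must run through at least 5 slots.
5 works (last occupied slot: 6pm): for example Roadmap=3pm, Standup=6pm, AllHands=2pm, OffsitePrep=4pm, Retro=4pm, One-on-one=5pm, Sync=2pm, Legal=3pm.

5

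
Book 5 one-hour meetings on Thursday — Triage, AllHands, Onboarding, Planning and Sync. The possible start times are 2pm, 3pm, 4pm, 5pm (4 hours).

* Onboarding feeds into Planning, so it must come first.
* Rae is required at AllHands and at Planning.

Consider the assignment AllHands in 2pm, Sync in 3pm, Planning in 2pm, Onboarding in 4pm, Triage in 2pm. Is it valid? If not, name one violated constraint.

Rae is required at AllHands and at Planning — violated.
Onboarding feeds into Planning, so it must come first — violated.

Invalid. Rae is required at AllHands and at Planning.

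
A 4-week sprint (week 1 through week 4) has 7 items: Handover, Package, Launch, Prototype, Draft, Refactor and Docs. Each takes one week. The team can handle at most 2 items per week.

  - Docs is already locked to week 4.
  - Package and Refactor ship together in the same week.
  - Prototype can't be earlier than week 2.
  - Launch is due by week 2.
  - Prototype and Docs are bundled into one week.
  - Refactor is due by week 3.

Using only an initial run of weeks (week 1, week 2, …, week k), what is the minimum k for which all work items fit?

4

With at most 2 per week and 7 work items, at least 4 weeks are needed.
Docs can't be placed before week 4, so the schedule must run through at least week 4.
4 works (last occupied week: week 4): for example Package=week 2; Docs=week 4; Refactor=week 2; Draft=week 3; Prototype=week 4; Launch=week 1; Handover=week 1.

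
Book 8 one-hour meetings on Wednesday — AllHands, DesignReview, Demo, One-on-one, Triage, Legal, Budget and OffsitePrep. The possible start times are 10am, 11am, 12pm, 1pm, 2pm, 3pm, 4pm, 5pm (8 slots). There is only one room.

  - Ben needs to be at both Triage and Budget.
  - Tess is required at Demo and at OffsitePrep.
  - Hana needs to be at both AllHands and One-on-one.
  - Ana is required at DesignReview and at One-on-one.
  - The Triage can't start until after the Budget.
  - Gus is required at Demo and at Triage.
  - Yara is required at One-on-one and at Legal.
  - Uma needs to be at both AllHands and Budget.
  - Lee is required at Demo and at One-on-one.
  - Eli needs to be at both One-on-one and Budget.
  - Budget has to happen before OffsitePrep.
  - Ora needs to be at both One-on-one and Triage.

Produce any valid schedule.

Triage=11am, Demo=3pm, Legal=5pm, Budget=10am, OffsitePrep=12pm, One-on-one=4pm, DesignReview=2pm, AllHands=1pm

Checking: Budget(10am) before Triage(11am); Budget(10am) before OffsitePrep(12pm); Triage(11am) != Budget(10am); DesignReview(2pm) != One-on-one(4pm); One-on-one(4pm) != Budget(10am); AllHands(1pm) != One-on-one(4pm); AllHands(1pm) != Budget(10am); Demo(3pm) != Triage(11am); One-on-one(4pm) != Legal(5pm); One-on-one(4pm) != Triage(11am); Demo(3pm) != One-on-one(4pm); Demo(3pm) != OffsitePrep(12pm); max 1 per slot (cap 1).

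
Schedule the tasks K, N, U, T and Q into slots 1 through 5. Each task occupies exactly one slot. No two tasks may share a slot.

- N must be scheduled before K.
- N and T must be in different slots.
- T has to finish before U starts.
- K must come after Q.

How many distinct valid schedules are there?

Splitting on K: it can be 3 (2), 4 (6), 5 (12). Listing each branch's schedules as (N, U, T, Q):
K=3: (1,5,4,2) (2,5,4,1) — 2.
K=4: (1,5,2,3) (1,5,3,2) (2,5,1,3) (2,5,3,1) (3,5,1,2) (3,5,2,1) — 6.
K=5: (1,3,2,4) (1,4,2,3) (1,4,3,2) (2,3,1,4) (2,4,1,3) (2,4,3,1) (3,2,1,4) (3,4,1,2) (3,4,2,1) (4,2,1,3) (4,3,1,2) (4,3,2,1) — 12.
Summing: 2 + 6 + 12 = 20.

20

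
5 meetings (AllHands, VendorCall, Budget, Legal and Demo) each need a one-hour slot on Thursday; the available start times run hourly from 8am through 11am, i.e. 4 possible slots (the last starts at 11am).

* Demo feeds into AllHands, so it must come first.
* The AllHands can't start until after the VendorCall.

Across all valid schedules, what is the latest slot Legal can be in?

11am

Legal at 11am is achievable: Legal in 11am; Budget in 8am; Demo in 8am; VendorCall in 8am; AllHands in 9am.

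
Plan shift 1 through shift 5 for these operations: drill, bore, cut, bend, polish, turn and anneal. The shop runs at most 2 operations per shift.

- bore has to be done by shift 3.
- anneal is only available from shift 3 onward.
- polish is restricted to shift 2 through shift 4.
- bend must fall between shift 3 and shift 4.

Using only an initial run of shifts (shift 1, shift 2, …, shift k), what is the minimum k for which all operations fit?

With at most 2 per shift and 7 operations, at least 4 shifts are needed.
bend can't be placed before shift 3, so the schedule must run through at least shift 3.
4 works (last occupied shift: shift 4): for example turn in shift 4; bore in shift 1; drill in shift 1; polish in shift 2; anneal in shift 3; bend in shift 3; cut in shift 2.

4 shifts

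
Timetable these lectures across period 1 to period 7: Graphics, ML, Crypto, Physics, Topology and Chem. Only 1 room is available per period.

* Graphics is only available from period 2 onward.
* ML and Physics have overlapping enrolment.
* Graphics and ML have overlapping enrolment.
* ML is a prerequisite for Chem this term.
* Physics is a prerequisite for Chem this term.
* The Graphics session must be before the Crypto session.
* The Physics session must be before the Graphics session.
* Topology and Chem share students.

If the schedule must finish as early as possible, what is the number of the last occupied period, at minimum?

The precedence chain requires at least 3 distinct periods.
With at most 1 per period and 6 lectures, at least 6 periods are needed.
6 works (last occupied period: period 6): for example Crypto -> period 5, ML -> period 3, Physics -> period 1, Chem -> period 4, Graphics -> period 2, Topology -> period 6.

period 6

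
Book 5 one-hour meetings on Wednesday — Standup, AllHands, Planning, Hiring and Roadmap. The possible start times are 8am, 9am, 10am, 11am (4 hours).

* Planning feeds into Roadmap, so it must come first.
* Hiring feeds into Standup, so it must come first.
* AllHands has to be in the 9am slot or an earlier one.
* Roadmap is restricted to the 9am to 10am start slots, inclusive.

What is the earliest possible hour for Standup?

9am

Precedence pushes Standup to at least 9am.
Standup at 9am is achievable: Standup in 9am, AllHands in 8am, Hiring in 8am, Roadmap in 9am, Planning in 8am.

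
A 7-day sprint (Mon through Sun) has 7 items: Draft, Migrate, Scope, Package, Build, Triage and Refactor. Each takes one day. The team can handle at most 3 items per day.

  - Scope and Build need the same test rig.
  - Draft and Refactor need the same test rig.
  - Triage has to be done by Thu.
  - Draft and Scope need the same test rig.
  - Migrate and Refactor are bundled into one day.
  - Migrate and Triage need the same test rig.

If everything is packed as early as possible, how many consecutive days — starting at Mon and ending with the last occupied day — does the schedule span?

3 days

With at most 3 per day and 7 work items, at least 3 days are needed.
3 works (last occupied day: Wed): for example Triage=Wed; Draft=Mon; Scope=Tue; Package=Mon; Refactor=Tue; Migrate=Tue; Build=Mon.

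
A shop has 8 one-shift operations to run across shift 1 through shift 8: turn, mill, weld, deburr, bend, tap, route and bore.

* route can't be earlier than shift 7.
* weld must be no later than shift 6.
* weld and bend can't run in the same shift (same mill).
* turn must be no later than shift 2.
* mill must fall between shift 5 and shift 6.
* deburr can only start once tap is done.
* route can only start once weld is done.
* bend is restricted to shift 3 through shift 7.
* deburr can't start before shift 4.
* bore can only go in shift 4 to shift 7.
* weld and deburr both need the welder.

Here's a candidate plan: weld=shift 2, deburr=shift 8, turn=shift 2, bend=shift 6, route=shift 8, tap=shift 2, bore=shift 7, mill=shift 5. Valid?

Yes, all constraints hold

mill must fall between shift 5 and shift 6 — holds.
deburr can't start before shift 4 — holds.
weld and bend can't run in the same shift (same mill) — holds.
bend is restricted to shift 3 through shift 7 — holds.
deburr can only start once tap is done — holds.
bore can only go in shift 4 to shift 7 — holds.
route can't be earlier than shift 7 — holds.
weld and deburr both need the welder — holds.
route can only start once weld is done — holds.
turn must be no later than shift 2 — holds.
weld must be no later than shift 6 — holds.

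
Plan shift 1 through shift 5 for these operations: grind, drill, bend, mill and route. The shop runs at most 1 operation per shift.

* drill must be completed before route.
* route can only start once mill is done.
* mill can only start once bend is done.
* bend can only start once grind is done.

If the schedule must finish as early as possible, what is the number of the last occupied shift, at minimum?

The precedence chain requires at least 4 distinct shifts.
With at most 1 per shift and 5 operations, at least 5 shifts are needed.
5 works (last occupied shift: shift 5): for example mill=shift 3; drill=shift 4; grind=shift 1; bend=shift 2; route=shift 5.

5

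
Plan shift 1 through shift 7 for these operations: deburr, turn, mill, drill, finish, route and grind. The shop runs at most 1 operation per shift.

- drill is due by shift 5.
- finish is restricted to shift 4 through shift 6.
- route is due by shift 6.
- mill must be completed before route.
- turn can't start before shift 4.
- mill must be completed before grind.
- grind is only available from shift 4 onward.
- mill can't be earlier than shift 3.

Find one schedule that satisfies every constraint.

turn -> shift 7; drill -> shift 1; finish -> shift 4; grind -> shift 5; deburr -> shift 2; mill -> shift 3; route -> shift 6

Checking: mill(shift 3) before route(shift 6); mill(shift 3) before grind(shift 5); route=shift 6 in [shift 1,shift 6]; mill=shift 3 in [shift 3,shift 7]; turn=shift 7 in [shift 4,shift 7]; drill=shift 1 in [shift 1,shift 5]; finish=shift 4 in [shift 4,shift 6]; grind=shift 5 in [shift 4,shift 7]; max 1 per shift (cap 1).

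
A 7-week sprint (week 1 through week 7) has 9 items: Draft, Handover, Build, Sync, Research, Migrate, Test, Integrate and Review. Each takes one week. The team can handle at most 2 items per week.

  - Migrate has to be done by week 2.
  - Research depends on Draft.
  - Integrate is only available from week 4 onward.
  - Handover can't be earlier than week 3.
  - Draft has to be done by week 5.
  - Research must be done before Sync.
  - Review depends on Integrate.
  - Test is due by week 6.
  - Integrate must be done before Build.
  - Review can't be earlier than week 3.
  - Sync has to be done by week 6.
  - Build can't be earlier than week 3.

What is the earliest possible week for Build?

Build is available from week 3; precedence pushes Build to at least week 5.
Build at week 5 is achievable: Handover -> week 3; Build -> week 5; Migrate -> week 1; Test -> week 2; Review -> week 5; Research -> week 2; Integrate -> week 4; Sync -> week 3; Draft -> week 1.

week 5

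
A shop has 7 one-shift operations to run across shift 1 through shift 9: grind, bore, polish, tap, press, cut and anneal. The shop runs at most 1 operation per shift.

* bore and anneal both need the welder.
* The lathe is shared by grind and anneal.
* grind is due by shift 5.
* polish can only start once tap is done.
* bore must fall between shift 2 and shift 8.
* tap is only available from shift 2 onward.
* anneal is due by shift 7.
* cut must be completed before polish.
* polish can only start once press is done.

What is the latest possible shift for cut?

Downstream work caps cut at shift 8.
cut at shift 8 is achievable: polish=shift 9; tap=shift 4; grind=shift 1; bore=shift 2; press=shift 5; anneal=shift 3; cut=shift 8.

shift 8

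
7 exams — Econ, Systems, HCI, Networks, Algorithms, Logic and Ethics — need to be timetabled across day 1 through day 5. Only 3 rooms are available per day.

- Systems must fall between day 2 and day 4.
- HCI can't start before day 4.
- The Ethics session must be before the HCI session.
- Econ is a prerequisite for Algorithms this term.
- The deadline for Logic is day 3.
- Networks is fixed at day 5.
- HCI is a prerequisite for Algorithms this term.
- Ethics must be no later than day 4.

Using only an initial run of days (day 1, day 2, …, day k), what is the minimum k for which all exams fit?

5

The precedence chain requires at least 3 distinct days.
With at most 3 per day and 7 exams, at least 3 days are needed.
Networks can't be placed before day 5, so the schedule must run through at least day 5.
5 works (last occupied day: day 5): for example Econ in day 1, Logic in day 1, Ethics in day 1, Algorithms in day 5, Systems in day 2, HCI in day 4, Networks in day 5.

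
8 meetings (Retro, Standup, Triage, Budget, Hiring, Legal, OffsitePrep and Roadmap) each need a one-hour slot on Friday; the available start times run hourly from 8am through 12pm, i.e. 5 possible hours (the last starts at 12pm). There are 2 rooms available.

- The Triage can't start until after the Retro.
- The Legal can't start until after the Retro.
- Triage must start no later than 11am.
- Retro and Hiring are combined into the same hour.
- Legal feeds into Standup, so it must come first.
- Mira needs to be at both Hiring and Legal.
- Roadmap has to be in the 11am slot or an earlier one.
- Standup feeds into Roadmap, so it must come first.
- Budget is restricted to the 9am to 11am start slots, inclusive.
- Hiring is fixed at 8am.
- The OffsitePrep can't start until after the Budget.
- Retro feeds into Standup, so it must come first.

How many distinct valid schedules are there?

Splitting on Triage: it can be 9am (3), 10am (3), 11am (3). Listing each branch's schedules as (Retro, Standup, Budget, Hiring, Legal, OffsitePrep, Roadmap):
Triage=9am: (8am,10am,10am,8am,9am,11am,11am) (8am,10am,10am,8am,9am,12pm,11am) (8am,10am,11am,8am,9am,12pm,11am) — 3.
Triage=10am: (8am,10am,9am,8am,9am,11am,11am) (8am,10am,9am,8am,9am,12pm,11am) (8am,10am,11am,8am,9am,12pm,11am) — 3.
Triage=11am: (8am,10am,9am,8am,9am,10am,11am) (8am,10am,9am,8am,9am,12pm,11am) (8am,10am,10am,8am,9am,12pm,11am) — 3.
Summing: 3 + 3 + 3 = 9.

9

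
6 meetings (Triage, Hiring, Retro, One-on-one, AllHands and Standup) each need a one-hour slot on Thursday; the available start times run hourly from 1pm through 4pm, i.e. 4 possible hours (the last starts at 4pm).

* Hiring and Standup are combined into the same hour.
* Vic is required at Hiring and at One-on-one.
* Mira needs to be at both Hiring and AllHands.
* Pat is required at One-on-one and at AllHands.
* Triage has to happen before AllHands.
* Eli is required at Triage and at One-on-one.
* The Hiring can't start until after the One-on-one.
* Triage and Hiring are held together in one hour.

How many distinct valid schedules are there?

Splitting on Triage: it can be 2pm (8), 3pm (8). Listing each branch's schedules as (Hiring, Retro, One-on-one, AllHands, Standup):
Triage=2pm: (2pm,1pm,1pm,3pm,2pm) (2pm,1pm,1pm,4pm,2pm) (2pm,2pm,1pm,3pm,2pm) (2pm,2pm,1pm,4pm,2pm) (2pm,3pm,1pm,3pm,2pm) (2pm,3pm,1pm,4pm,2pm) (2pm,4pm,1pm,3pm,2pm) (2pm,4pm,1pm,4pm,2pm) — 8.
Triage=3pm: (3pm,1pm,1pm,4pm,3pm) (3pm,1pm,2pm,4pm,3pm) (3pm,2pm,1pm,4pm,3pm) (3pm,2pm,2pm,4pm,3pm) (3pm,3pm,1pm,4pm,3pm) (3pm,3pm,2pm,4pm,3pm) (3pm,4pm,1pm,4pm,3pm) (3pm,4pm,2pm,4pm,3pm) — 8.
Summing: 8 + 8 = 16.

16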